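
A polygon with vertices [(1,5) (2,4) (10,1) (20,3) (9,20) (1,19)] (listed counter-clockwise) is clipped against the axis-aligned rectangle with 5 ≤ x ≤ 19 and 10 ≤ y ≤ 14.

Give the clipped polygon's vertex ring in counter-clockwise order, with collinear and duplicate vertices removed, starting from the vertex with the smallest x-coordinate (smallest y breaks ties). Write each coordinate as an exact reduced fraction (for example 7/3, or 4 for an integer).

Clipped polygon: [(5,10) (263/17,10) (219/17,14) (5,14)]

1. After x ≥ 5: [(5,23/8) (10,1) (20,3) (9,20) (5,39/2)]
2. After x ≤ 19: [(5,23/8) (10,1) (19,14/5) (19,50/11) (9,20) (5,39/2)]
3. After y ≥ 10: [(5,10) (263/17,10) (9,20) (5,39/2)]
4. After y ≤ 14: [(5,14) (5,10) (263/17,10) (219/17,14)]
5. Canonical ring: [(5,10) (263/17,10) (219/17,14) (5,14)]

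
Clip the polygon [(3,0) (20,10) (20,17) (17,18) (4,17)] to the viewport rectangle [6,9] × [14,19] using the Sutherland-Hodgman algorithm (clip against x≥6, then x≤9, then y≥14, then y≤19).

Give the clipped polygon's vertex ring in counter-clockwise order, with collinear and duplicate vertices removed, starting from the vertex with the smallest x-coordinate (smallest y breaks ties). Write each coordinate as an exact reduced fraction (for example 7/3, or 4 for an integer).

1. After x ≥ 6: [(6,30/17) (20,10) (20,17) (17,18) (6,223/13)]
2. After x ≤ 9: [(6,30/17) (9,60/17) (9,226/13) (6,223/13)]
3. After y ≥ 14: [(6,14) (9,14) (9,226/13) (6,223/13)]
4. After y ≤ 19: [(6,14) (9,14) (9,226/13) (6,223/13)]
5. Canonical ring: [(6,14) (9,14) (9,226/13) (6,223/13)]

Clipped polygon: [(6,14) (9,14) (9,226/13) (6,223/13)]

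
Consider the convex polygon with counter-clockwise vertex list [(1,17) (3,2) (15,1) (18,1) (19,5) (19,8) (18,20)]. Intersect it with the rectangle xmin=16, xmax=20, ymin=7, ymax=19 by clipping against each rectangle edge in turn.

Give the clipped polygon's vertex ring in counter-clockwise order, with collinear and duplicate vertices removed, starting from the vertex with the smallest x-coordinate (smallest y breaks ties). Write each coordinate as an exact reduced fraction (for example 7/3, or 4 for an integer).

1. After x ≥ 16: [(16,334/17) (16,1) (18,1) (19,5) (19,8) (18,20)]
2. After x ≤ 20: [(16,334/17) (16,1) (18,1) (19,5) (19,8) (18,20)]
3. After y ≥ 7: [(16,334/17) (16,7) (19,7) (19,8) (18,20)]
4. After y ≤ 19: [(16,19) (16,7) (19,7) (19,8) (217/12,19)]
5. Canonical ring: [(16,7) (19,7) (19,8) (217/12,19) (16,19)]

Clipped polygon: [(16,7) (19,7) (19,8) (217/12,19) (16,19)]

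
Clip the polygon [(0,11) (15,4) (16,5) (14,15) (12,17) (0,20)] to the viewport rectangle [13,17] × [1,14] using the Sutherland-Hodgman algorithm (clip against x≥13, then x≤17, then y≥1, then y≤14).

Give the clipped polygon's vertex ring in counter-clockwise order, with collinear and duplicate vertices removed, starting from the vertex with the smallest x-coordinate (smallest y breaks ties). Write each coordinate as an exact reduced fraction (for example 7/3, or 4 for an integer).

1. After x ≥ 13: [(13,74/15) (15,4) (16,5) (14,15) (13,16)]
2. After x ≤ 17: [(13,74/15) (15,4) (16,5) (14,15) (13,16)]
3. After y ≥ 1: [(13,74/15) (15,4) (16,5) (14,15) (13,16)]
4. After y ≤ 14: [(13,14) (13,74/15) (15,4) (16,5) (71/5,14)]
5. Canonical ring: [(13,74/15) (15,4) (16,5) (71/5,14) (13,14)]

Clipped polygon: [(13,74/15) (15,4) (16,5) (71/5,14) (13,14)]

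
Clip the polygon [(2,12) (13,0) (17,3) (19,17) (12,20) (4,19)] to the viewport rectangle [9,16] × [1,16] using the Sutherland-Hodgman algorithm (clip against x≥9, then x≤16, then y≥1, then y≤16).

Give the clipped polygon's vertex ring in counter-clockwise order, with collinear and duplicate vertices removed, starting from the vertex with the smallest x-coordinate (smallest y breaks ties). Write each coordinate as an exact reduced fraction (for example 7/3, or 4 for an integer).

1. After x ≥ 9: [(9,48/11) (13,0) (17,3) (19,17) (12,20) (9,157/8)]
2. After x ≤ 16: [(9,48/11) (13,0) (16,9/4) (16,128/7) (12,20) (9,157/8)]
3. After y ≥ 1: [(9,48/11) (145/12,1) (43/3,1) (16,9/4) (16,128/7) (12,20) (9,157/8)]
4. After y ≤ 16: [(9,16) (9,48/11) (145/12,1) (43/3,1) (16,9/4) (16,16)]
5. Canonical ring: [(9,48/11) (145/12,1) (43/3,1) (16,9/4) (16,16) (9,16)]

Clipped polygon: [(9,48/11) (145/12,1) (43/3,1) (16,9/4) (16,16) (9,16)]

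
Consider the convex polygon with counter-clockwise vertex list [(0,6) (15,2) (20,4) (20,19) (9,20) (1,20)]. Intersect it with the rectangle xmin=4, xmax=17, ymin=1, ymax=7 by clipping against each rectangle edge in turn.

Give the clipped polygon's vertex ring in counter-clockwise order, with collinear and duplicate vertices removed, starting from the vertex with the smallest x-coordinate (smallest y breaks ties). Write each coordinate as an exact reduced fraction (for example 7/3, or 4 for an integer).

1. After x ≥ 4: [(4,74/15) (15,2) (20,4) (20,19) (9,20) (4,20)]
2. After x ≤ 17: [(4,74/15) (15,2) (17,14/5) (17,212/11) (9,20) (4,20)]
3. After y ≥ 1: [(4,74/15) (15,2) (17,14/5) (17,212/11) (9,20) (4,20)]
4. After y ≤ 7: [(4,7) (4,74/15) (15,2) (17,14/5) (17,7)]
5. Canonical ring: [(4,74/15) (15,2) (17,14/5) (17,7) (4,7)]

Clipped polygon: [(4,74/15) (15,2) (17,14/5) (17,7) (4,7)]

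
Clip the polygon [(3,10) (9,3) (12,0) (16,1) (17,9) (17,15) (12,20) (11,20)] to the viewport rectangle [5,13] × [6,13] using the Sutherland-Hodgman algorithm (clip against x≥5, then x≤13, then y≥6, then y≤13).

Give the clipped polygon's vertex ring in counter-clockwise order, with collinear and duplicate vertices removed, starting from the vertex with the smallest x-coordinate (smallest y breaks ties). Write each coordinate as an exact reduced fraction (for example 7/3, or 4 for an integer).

Clipped polygon: [(5,23/3) (45/7,6) (13,6) (13,13) (27/5,13) (5,25/2)]

1. After x ≥ 5: [(5,25/2) (5,23/3) (9,3) (12,0) (16,1) (17,9) (17,15) (12,20) (11,20)]
2. After x ≤ 13: [(5,25/2) (5,23/3) (9,3) (12,0) (13,1/4) (13,19) (12,20) (11,20)]
3. After y ≥ 6: [(5,25/2) (5,23/3) (45/7,6) (13,6) (13,19) (12,20) (11,20)]
4. After y ≤ 13: [(27/5,13) (5,25/2) (5,23/3) (45/7,6) (13,6) (13,13)]
5. Canonical ring: [(5,23/3) (45/7,6) (13,6) (13,13) (27/5,13) (5,25/2)]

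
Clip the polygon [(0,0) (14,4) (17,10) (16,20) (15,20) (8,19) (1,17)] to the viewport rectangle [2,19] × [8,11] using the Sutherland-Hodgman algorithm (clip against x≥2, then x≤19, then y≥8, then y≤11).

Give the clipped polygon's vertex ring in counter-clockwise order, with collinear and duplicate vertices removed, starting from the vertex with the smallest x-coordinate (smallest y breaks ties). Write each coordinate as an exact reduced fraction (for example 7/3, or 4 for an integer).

Clipped polygon: [(2,8) (16,8) (17,10) (169/10,11) (2,11)]

1. After x ≥ 2: [(2,4/7) (14,4) (17,10) (16,20) (15,20) (8,19) (2,121/7)]
2. After x ≤ 19: [(2,4/7) (14,4) (17,10) (16,20) (15,20) (8,19) (2,121/7)]
3. After y ≥ 8: [(2,8) (16,8) (17,10) (16,20) (15,20) (8,19) (2,121/7)]
4. After y ≤ 11: [(2,11) (2,8) (16,8) (17,10) (169/10,11)]
5. Canonical ring: [(2,8) (16,8) (17,10) (169/10,11) (2,11)]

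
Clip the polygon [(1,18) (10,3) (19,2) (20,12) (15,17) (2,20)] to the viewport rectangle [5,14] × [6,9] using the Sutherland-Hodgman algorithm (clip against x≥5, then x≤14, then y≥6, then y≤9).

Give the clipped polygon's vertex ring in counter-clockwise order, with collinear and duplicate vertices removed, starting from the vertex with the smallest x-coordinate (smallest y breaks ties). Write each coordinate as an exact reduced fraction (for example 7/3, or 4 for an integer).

Clipped polygon: [(32/5,9) (41/5,6) (14,6) (14,9)]

1. After x ≥ 5: [(5,34/3) (10,3) (19,2) (20,12) (15,17) (5,251/13)]
2. After x ≤ 14: [(5,34/3) (10,3) (14,23/9) (14,224/13) (5,251/13)]
3. After y ≥ 6: [(5,34/3) (41/5,6) (14,6) (14,224/13) (5,251/13)]
4. After y ≤ 9: [(32/5,9) (41/5,6) (14,6) (14,9)]
5. Canonical ring: [(32/5,9) (41/5,6) (14,6) (14,9)]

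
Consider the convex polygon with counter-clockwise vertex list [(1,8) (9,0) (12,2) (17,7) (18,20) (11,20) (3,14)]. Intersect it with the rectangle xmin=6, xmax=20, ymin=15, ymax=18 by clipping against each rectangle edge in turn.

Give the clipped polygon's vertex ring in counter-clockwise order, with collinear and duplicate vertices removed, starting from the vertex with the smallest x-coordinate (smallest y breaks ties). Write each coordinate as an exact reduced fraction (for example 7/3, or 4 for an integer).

1. After x ≥ 6: [(6,3) (9,0) (12,2) (17,7) (18,20) (11,20) (6,65/4)]
2. After x ≤ 20: [(6,3) (9,0) (12,2) (17,7) (18,20) (11,20) (6,65/4)]
3. After y ≥ 15: [(6,15) (229/13,15) (18,20) (11,20) (6,65/4)]
4. After y ≤ 18: [(6,15) (229/13,15) (232/13,18) (25/3,18) (6,65/4)]
5. Canonical ring: [(6,15) (229/13,15) (232/13,18) (25/3,18) (6,65/4)]

Clipped polygon: [(6,15) (229/13,15) (232/13,18) (25/3,18) (6,65/4)]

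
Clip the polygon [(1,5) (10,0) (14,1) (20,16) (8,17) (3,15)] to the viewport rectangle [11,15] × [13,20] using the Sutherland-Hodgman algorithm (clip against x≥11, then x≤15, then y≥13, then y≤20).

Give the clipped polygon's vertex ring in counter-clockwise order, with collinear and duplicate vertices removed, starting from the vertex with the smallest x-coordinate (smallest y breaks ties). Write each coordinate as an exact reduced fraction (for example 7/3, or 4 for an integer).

1. After x ≥ 11: [(11,1/4) (14,1) (20,16) (11,67/4)]
2. After x ≤ 15: [(11,1/4) (14,1) (15,7/2) (15,197/12) (11,67/4)]
3. After y ≥ 13: [(11,13) (15,13) (15,197/12) (11,67/4)]
4. After y ≤ 20: [(11,13) (15,13) (15,197/12) (11,67/4)]
5. Canonical ring: [(11,13) (15,13) (15,197/12) (11,67/4)]

Clipped polygon: [(11,13) (15,13) (15,197/12) (11,67/4)]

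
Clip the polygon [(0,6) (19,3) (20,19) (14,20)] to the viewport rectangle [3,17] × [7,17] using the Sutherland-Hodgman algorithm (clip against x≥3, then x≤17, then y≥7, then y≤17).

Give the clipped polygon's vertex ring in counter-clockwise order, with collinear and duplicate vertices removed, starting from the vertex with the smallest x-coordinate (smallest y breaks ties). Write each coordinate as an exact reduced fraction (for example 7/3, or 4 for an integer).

1. After x ≥ 3: [(3,9) (3,105/19) (19,3) (20,19) (14,20)]
2. After x ≤ 17: [(3,9) (3,105/19) (17,63/19) (17,39/2) (14,20)]
3. After y ≥ 7: [(3,9) (3,7) (17,7) (17,39/2) (14,20)]
4. After y ≤ 17: [(11,17) (3,9) (3,7) (17,7) (17,17)]
5. Canonical ring: [(3,7) (17,7) (17,17) (11,17) (3,9)]

Clipped polygon: [(3,7) (17,7) (17,17) (11,17) (3,9)]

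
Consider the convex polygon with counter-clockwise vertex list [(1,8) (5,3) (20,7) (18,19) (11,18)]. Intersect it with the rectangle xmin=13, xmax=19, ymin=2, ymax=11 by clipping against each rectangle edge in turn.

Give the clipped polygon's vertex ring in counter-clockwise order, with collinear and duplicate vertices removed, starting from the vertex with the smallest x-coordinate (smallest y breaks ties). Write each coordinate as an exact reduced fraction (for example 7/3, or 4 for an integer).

1. After x ≥ 13: [(13,77/15) (20,7) (18,19) (13,128/7)]
2. After x ≤ 19: [(13,77/15) (19,101/15) (19,13) (18,19) (13,128/7)]
3. After y ≥ 2: [(13,77/15) (19,101/15) (19,13) (18,19) (13,128/7)]
4. After y ≤ 11: [(13,11) (13,77/15) (19,101/15) (19,11)]
5. Canonical ring: [(13,77/15) (19,101/15) (19,11) (13,11)]

Clipped polygon: [(13,77/15) (19,101/15) (19,11) (13,11)]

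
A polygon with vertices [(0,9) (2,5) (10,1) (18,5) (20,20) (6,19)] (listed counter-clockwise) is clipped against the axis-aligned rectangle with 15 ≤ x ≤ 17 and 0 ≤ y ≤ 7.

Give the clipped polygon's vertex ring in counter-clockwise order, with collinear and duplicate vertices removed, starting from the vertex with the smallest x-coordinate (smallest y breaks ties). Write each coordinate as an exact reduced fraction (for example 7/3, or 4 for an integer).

1. After x ≥ 15: [(15,7/2) (18,5) (20,20) (15,275/14)]
2. After x ≤ 17: [(15,7/2) (17,9/2) (17,277/14) (15,275/14)]
3. After y ≥ 0: [(15,7/2) (17,9/2) (17,277/14) (15,275/14)]
4. After y ≤ 7: [(15,7) (15,7/2) (17,9/2) (17,7)]
5. Canonical ring: [(15,7/2) (17,9/2) (17,7) (15,7)]

Clipped polygon: [(15,7/2) (17,9/2) (17,7) (15,7)]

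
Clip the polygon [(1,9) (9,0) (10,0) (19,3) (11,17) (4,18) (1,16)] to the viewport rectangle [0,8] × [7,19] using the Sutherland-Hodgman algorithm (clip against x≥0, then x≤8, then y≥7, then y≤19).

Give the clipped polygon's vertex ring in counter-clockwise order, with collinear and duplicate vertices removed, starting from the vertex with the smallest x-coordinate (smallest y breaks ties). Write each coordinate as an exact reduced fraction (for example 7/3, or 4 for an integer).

Clipped polygon: [(1,9) (25/9,7) (8,7) (8,122/7) (4,18) (1,16)]

1. After x ≥ 0: [(1,9) (9,0) (10,0) (19,3) (11,17) (4,18) (1,16)]
2. After x ≤ 8: [(1,9) (8,9/8) (8,122/7) (4,18) (1,16)]
3. After y ≥ 7: [(1,9) (25/9,7) (8,7) (8,122/7) (4,18) (1,16)]
4. After y ≤ 19: [(1,9) (25/9,7) (8,7) (8,122/7) (4,18) (1,16)]
5. Canonical ring: [(1,9) (25/9,7) (8,7) (8,122/7) (4,18) (1,16)]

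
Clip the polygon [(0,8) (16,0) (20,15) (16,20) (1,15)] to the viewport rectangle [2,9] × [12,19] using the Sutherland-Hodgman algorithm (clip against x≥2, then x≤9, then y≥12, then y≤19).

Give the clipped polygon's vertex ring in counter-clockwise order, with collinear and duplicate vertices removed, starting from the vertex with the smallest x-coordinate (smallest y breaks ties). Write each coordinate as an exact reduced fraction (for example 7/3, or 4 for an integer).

1. After x ≥ 2: [(2,7) (16,0) (20,15) (16,20) (2,46/3)]
2. After x ≤ 9: [(2,7) (9,7/2) (9,53/3) (2,46/3)]
3. After y ≥ 12: [(2,12) (9,12) (9,53/3) (2,46/3)]
4. After y ≤ 19: [(2,12) (9,12) (9,53/3) (2,46/3)]
5. Canonical ring: [(2,12) (9,12) (9,53/3) (2,46/3)]

Clipped polygon: [(2,12) (9,12) (9,53/3) (2,46/3)]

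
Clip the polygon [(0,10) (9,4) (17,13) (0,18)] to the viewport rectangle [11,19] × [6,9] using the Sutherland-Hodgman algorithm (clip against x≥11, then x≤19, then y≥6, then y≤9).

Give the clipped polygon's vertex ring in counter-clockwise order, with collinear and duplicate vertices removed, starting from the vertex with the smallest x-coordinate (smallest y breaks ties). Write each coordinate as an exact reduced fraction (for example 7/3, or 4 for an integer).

1. After x ≥ 11: [(11,25/4) (17,13) (11,251/17)]
2. After x ≤ 19: [(11,25/4) (17,13) (11,251/17)]
3. After y ≥ 6: [(11,25/4) (17,13) (11,251/17)]
4. After y ≤ 9: [(11,9) (11,25/4) (121/9,9)]
5. Canonical ring: [(11,25/4) (121/9,9) (11,9)]

Clipped polygon: [(11,25/4) (121/9,9) (11,9)]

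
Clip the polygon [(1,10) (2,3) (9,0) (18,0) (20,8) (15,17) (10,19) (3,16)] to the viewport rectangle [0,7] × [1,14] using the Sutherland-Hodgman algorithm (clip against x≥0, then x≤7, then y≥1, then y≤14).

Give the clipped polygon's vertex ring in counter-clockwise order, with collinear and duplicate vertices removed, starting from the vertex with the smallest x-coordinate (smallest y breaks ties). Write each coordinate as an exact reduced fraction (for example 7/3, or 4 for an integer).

1. After x ≥ 0: [(1,10) (2,3) (9,0) (18,0) (20,8) (15,17) (10,19) (3,16)]
2. After x ≤ 7: [(1,10) (2,3) (7,6/7) (7,124/7) (3,16)]
3. After y ≥ 1: [(1,10) (2,3) (20/3,1) (7,1) (7,124/7) (3,16)]
4. After y ≤ 14: [(7/3,14) (1,10) (2,3) (20/3,1) (7,1) (7,14)]
5. Canonical ring: [(1,10) (2,3) (20/3,1) (7,1) (7,14) (7/3,14)]

Clipped polygon: [(1,10) (2,3) (20/3,1) (7,1) (7,14) (7/3,14)]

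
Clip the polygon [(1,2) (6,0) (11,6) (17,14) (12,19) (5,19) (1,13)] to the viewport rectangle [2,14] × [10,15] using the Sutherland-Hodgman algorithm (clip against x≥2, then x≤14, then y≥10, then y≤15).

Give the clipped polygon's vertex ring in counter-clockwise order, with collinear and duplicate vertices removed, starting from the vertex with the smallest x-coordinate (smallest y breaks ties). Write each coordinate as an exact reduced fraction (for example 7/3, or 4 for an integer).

1. After x ≥ 2: [(2,8/5) (6,0) (11,6) (17,14) (12,19) (5,19) (2,29/2)]
2. After x ≤ 14: [(2,8/5) (6,0) (11,6) (14,10) (14,17) (12,19) (5,19) (2,29/2)]
3. After y ≥ 10: [(2,10) (14,10) (14,10) (14,17) (12,19) (5,19) (2,29/2)]
4. After y ≤ 15: [(2,10) (14,10) (14,10) (14,15) (7/3,15) (2,29/2)]
5. Canonical ring: [(2,10) (14,10) (14,15) (7/3,15) (2,29/2)]

Clipped polygon: [(2,10) (14,10) (14,15) (7/3,15) (2,29/2)]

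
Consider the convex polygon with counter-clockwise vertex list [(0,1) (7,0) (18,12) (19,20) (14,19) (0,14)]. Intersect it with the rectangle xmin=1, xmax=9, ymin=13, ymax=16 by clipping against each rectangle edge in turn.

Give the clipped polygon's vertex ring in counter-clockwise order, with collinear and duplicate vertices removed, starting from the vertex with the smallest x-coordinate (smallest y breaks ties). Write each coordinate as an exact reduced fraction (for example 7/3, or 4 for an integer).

Clipped polygon: [(1,13) (9,13) (9,16) (28/5,16) (1,201/14)]

1. After x ≥ 1: [(1,6/7) (7,0) (18,12) (19,20) (14,19) (1,201/14)]
2. After x ≤ 9: [(1,6/7) (7,0) (9,24/11) (9,241/14) (1,201/14)]
3. After y ≥ 13: [(1,13) (9,13) (9,241/14) (1,201/14)]
4. After y ≤ 16: [(1,13) (9,13) (9,16) (28/5,16) (1,201/14)]
5. Canonical ring: [(1,13) (9,13) (9,16) (28/5,16) (1,201/14)]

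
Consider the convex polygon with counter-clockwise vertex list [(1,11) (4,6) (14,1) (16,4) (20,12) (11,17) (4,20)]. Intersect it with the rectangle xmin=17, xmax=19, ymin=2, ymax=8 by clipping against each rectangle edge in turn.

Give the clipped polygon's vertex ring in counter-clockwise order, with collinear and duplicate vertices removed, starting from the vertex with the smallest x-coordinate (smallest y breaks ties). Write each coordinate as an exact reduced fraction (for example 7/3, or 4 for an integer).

1. After x ≥ 17: [(17,6) (20,12) (17,41/3)]
2. After x ≤ 19: [(17,6) (19,10) (19,113/9) (17,41/3)]
3. After y ≥ 2: [(17,6) (19,10) (19,113/9) (17,41/3)]
4. After y ≤ 8: [(17,8) (17,6) (18,8)]
5. Canonical ring: [(17,6) (18,8) (17,8)]

Clipped polygon: [(17,6) (18,8) (17,8)]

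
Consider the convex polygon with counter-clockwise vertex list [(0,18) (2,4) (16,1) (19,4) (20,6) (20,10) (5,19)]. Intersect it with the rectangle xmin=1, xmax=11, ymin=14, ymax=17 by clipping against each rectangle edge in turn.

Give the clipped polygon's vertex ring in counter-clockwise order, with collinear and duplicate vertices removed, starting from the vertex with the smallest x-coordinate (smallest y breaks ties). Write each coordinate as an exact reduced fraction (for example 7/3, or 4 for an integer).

1. After x ≥ 1: [(1,91/5) (1,11) (2,4) (16,1) (19,4) (20,6) (20,10) (5,19)]
2. After x ≤ 11: [(1,91/5) (1,11) (2,4) (11,29/14) (11,77/5) (5,19)]
3. After y ≥ 14: [(1,91/5) (1,14) (11,14) (11,77/5) (5,19)]
4. After y ≤ 17: [(1,17) (1,14) (11,14) (11,77/5) (25/3,17)]
5. Canonical ring: [(1,14) (11,14) (11,77/5) (25/3,17) (1,17)]

Clipped polygon: [(1,14) (11,14) (11,77/5) (25/3,17) (1,17)]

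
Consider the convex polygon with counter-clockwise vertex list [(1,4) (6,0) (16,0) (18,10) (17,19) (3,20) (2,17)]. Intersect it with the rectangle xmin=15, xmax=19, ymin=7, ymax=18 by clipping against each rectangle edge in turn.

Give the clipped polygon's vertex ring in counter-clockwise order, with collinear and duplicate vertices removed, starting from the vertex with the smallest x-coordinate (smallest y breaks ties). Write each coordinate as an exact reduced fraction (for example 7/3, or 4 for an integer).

1. After x ≥ 15: [(15,0) (16,0) (18,10) (17,19) (15,134/7)]
2. After x ≤ 19: [(15,0) (16,0) (18,10) (17,19) (15,134/7)]
3. After y ≥ 7: [(15,7) (87/5,7) (18,10) (17,19) (15,134/7)]
4. After y ≤ 18: [(15,18) (15,7) (87/5,7) (18,10) (154/9,18)]
5. Canonical ring: [(15,7) (87/5,7) (18,10) (154/9,18) (15,18)]

Clipped polygon: [(15,7) (87/5,7) (18,10) (154/9,18) (15,18)]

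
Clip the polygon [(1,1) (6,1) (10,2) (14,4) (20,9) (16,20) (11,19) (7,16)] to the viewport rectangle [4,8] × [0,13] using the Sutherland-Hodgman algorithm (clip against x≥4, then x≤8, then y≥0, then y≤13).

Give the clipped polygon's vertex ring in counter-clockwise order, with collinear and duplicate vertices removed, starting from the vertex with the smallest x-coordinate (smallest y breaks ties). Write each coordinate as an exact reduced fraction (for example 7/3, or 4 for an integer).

Clipped polygon: [(4,1) (6,1) (8,3/2) (8,13) (29/5,13) (4,17/2)]

1. After x ≥ 4: [(4,17/2) (4,1) (6,1) (10,2) (14,4) (20,9) (16,20) (11,19) (7,16)]
2. After x ≤ 8: [(4,17/2) (4,1) (6,1) (8,3/2) (8,67/4) (7,16)]
3. After y ≥ 0: [(4,17/2) (4,1) (6,1) (8,3/2) (8,67/4) (7,16)]
4. After y ≤ 13: [(29/5,13) (4,17/2) (4,1) (6,1) (8,3/2) (8,13)]
5. Canonical ring: [(4,1) (6,1) (8,3/2) (8,13) (29/5,13) (4,17/2)]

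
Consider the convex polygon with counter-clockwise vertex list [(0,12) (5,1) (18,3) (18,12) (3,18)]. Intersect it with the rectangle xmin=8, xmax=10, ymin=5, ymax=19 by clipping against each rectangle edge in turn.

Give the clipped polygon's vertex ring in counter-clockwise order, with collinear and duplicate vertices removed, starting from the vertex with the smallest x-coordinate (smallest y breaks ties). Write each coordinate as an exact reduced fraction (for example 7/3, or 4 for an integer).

Clipped polygon: [(8,5) (10,5) (10,76/5) (8,16)]

1. After x ≥ 8: [(8,19/13) (18,3) (18,12) (8,16)]
2. After x ≤ 10: [(8,19/13) (10,23/13) (10,76/5) (8,16)]
3. After y ≥ 5: [(8,5) (10,5) (10,76/5) (8,16)]
4. After y ≤ 19: [(8,5) (10,5) (10,76/5) (8,16)]
5. Canonical ring: [(8,5) (10,5) (10,76/5) (8,16)]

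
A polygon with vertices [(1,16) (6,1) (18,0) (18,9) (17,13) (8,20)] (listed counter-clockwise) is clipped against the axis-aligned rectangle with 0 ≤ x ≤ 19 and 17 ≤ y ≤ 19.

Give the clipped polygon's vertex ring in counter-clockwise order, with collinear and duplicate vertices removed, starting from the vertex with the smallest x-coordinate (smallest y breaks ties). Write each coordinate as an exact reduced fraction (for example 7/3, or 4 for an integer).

Clipped polygon: [(11/4,17) (83/7,17) (65/7,19) (25/4,19)]

1. After x ≥ 0: [(1,16) (6,1) (18,0) (18,9) (17,13) (8,20)]
2. After x ≤ 19: [(1,16) (6,1) (18,0) (18,9) (17,13) (8,20)]
3. After y ≥ 17: [(11/4,17) (83/7,17) (8,20)]
4. After y ≤ 19: [(25/4,19) (11/4,17) (83/7,17) (65/7,19)]
5. Canonical ring: [(11/4,17) (83/7,17) (65/7,19) (25/4,19)]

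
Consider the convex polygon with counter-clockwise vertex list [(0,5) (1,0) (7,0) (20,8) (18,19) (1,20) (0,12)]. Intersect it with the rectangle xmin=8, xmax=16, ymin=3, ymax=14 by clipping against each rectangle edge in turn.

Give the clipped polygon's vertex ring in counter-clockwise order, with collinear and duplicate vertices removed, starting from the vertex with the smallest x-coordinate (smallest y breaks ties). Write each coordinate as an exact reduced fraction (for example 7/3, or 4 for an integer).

1. After x ≥ 8: [(8,8/13) (20,8) (18,19) (8,333/17)]
2. After x ≤ 16: [(8,8/13) (16,72/13) (16,325/17) (8,333/17)]
3. After y ≥ 3: [(8,3) (95/8,3) (16,72/13) (16,325/17) (8,333/17)]
4. After y ≤ 14: [(8,14) (8,3) (95/8,3) (16,72/13) (16,14)]
5. Canonical ring: [(8,3) (95/8,3) (16,72/13) (16,14) (8,14)]

Clipped polygon: [(8,3) (95/8,3) (16,72/13) (16,14) (8,14)]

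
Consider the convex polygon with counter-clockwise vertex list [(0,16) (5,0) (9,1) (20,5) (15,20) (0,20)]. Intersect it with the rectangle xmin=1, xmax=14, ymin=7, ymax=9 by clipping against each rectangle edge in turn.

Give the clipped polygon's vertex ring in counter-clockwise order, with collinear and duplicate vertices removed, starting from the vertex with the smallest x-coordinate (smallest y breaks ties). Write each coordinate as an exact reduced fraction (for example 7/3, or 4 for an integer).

Clipped polygon: [(35/16,9) (45/16,7) (14,7) (14,9)]

1. After x ≥ 1: [(1,64/5) (5,0) (9,1) (20,5) (15,20) (1,20)]
2. After x ≤ 14: [(1,64/5) (5,0) (9,1) (14,31/11) (14,20) (1,20)]
3. After y ≥ 7: [(1,64/5) (45/16,7) (14,7) (14,20) (1,20)]
4. After y ≤ 9: [(35/16,9) (45/16,7) (14,7) (14,9)]
5. Canonical ring: [(35/16,9) (45/16,7) (14,7) (14,9)]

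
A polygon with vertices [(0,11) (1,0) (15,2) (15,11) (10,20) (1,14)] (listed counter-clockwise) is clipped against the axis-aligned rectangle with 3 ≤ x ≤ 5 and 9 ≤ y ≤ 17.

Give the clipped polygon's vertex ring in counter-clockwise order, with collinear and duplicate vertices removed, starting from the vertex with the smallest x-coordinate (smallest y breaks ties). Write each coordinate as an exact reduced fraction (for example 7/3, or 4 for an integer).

Clipped polygon: [(3,9) (5,9) (5,50/3) (3,46/3)]

1. After x ≥ 3: [(3,2/7) (15,2) (15,11) (10,20) (3,46/3)]
2. After x ≤ 5: [(3,2/7) (5,4/7) (5,50/3) (3,46/3)]
3. After y ≥ 9: [(3,9) (5,9) (5,50/3) (3,46/3)]
4. After y ≤ 17: [(3,9) (5,9) (5,50/3) (3,46/3)]
5. Canonical ring: [(3,9) (5,9) (5,50/3) (3,46/3)]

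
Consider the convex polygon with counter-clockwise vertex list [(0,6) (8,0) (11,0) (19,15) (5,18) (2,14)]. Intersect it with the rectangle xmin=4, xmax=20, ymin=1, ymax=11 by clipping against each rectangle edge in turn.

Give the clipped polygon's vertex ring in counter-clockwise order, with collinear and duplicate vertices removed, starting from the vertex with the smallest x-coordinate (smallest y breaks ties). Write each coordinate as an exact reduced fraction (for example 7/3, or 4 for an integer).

1. After x ≥ 4: [(4,3) (8,0) (11,0) (19,15) (5,18) (4,50/3)]
2. After x ≤ 20: [(4,3) (8,0) (11,0) (19,15) (5,18) (4,50/3)]
3. After y ≥ 1: [(4,3) (20/3,1) (173/15,1) (19,15) (5,18) (4,50/3)]
4. After y ≤ 11: [(4,11) (4,3) (20/3,1) (173/15,1) (253/15,11)]
5. Canonical ring: [(4,3) (20/3,1) (173/15,1) (253/15,11) (4,11)]

Clipped polygon: [(4,3) (20/3,1) (173/15,1) (253/15,11) (4,11)]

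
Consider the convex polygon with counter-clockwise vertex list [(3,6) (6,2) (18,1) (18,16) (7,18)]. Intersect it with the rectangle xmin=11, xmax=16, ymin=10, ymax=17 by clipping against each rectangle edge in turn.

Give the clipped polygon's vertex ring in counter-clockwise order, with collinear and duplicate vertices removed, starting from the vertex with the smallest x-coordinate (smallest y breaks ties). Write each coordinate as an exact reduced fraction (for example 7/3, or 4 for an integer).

Clipped polygon: [(11,10) (16,10) (16,180/11) (25/2,17) (11,17)]

1. After x ≥ 11: [(11,19/12) (18,1) (18,16) (11,190/11)]
2. After x ≤ 16: [(11,19/12) (16,7/6) (16,180/11) (11,190/11)]
3. After y ≥ 10: [(11,10) (16,10) (16,180/11) (11,190/11)]
4. After y ≤ 17: [(11,17) (11,10) (16,10) (16,180/11) (25/2,17)]
5. Canonical ring: [(11,10) (16,10) (16,180/11) (25/2,17) (11,17)]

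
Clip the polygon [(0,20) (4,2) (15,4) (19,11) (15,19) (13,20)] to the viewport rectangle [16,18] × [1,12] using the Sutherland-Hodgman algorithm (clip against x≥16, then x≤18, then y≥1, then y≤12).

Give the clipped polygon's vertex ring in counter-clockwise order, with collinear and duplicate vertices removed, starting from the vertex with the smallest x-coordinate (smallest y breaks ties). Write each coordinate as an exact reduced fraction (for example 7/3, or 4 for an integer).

1. After x ≥ 16: [(16,23/4) (19,11) (16,17)]
2. After x ≤ 18: [(16,23/4) (18,37/4) (18,13) (16,17)]
3. After y ≥ 1: [(16,23/4) (18,37/4) (18,13) (16,17)]
4. After y ≤ 12: [(16,12) (16,23/4) (18,37/4) (18,12)]
5. Canonical ring: [(16,23/4) (18,37/4) (18,12) (16,12)]

Clipped polygon: [(16,23/4) (18,37/4) (18,12) (16,12)]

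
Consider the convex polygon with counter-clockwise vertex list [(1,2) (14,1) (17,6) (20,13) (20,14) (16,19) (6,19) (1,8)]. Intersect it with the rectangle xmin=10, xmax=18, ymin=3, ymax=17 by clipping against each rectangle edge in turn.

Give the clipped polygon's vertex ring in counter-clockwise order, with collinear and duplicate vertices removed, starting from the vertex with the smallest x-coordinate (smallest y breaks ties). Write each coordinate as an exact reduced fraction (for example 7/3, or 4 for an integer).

1. After x ≥ 10: [(10,17/13) (14,1) (17,6) (20,13) (20,14) (16,19) (10,19)]
2. After x ≤ 18: [(10,17/13) (14,1) (17,6) (18,25/3) (18,33/2) (16,19) (10,19)]
3. After y ≥ 3: [(10,3) (76/5,3) (17,6) (18,25/3) (18,33/2) (16,19) (10,19)]
4. After y ≤ 17: [(10,17) (10,3) (76/5,3) (17,6) (18,25/3) (18,33/2) (88/5,17)]
5. Canonical ring: [(10,3) (76/5,3) (17,6) (18,25/3) (18,33/2) (88/5,17) (10,17)]

Clipped polygon: [(10,3) (76/5,3) (17,6) (18,25/3) (18,33/2) (88/5,17) (10,17)]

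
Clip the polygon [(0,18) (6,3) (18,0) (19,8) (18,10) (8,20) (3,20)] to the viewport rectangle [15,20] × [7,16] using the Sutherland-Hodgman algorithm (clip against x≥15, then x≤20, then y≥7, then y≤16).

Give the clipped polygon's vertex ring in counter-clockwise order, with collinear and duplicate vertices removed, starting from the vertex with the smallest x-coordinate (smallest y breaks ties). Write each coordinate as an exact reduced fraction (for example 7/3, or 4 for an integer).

1. After x ≥ 15: [(15,3/4) (18,0) (19,8) (18,10) (15,13)]
2. After x ≤ 20: [(15,3/4) (18,0) (19,8) (18,10) (15,13)]
3. After y ≥ 7: [(15,7) (151/8,7) (19,8) (18,10) (15,13)]
4. After y ≤ 16: [(15,7) (151/8,7) (19,8) (18,10) (15,13)]
5. Canonical ring: [(15,7) (151/8,7) (19,8) (18,10) (15,13)]

Clipped polygon: [(15,7) (151/8,7) (19,8) (18,10) (15,13)]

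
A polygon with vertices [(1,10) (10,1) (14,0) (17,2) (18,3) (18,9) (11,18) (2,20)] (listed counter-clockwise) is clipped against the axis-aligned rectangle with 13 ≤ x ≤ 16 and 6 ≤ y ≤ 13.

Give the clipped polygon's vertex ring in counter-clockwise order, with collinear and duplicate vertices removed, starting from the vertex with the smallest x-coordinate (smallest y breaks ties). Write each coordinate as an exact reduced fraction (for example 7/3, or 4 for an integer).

Clipped polygon: [(13,6) (16,6) (16,81/7) (134/9,13) (13,13)]

1. After x ≥ 13: [(13,1/4) (14,0) (17,2) (18,3) (18,9) (13,108/7)]
2. After x ≤ 16: [(13,1/4) (14,0) (16,4/3) (16,81/7) (13,108/7)]
3. After y ≥ 6: [(13,6) (16,6) (16,81/7) (13,108/7)]
4. After y ≤ 13: [(13,13) (13,6) (16,6) (16,81/7) (134/9,13)]
5. Canonical ring: [(13,6) (16,6) (16,81/7) (134/9,13) (13,13)]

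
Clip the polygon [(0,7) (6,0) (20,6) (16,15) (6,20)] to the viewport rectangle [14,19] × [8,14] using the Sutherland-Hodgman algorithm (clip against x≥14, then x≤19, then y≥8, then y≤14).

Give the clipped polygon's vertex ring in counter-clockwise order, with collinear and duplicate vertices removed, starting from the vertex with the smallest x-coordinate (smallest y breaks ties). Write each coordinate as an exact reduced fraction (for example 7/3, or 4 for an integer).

Clipped polygon: [(14,8) (19,8) (19,33/4) (148/9,14) (14,14)]

1. After x ≥ 14: [(14,24/7) (20,6) (16,15) (14,16)]
2. After x ≤ 19: [(14,24/7) (19,39/7) (19,33/4) (16,15) (14,16)]
3. After y ≥ 8: [(14,8) (19,8) (19,33/4) (16,15) (14,16)]
4. After y ≤ 14: [(14,14) (14,8) (19,8) (19,33/4) (148/9,14)]
5. Canonical ring: [(14,8) (19,8) (19,33/4) (148/9,14) (14,14)]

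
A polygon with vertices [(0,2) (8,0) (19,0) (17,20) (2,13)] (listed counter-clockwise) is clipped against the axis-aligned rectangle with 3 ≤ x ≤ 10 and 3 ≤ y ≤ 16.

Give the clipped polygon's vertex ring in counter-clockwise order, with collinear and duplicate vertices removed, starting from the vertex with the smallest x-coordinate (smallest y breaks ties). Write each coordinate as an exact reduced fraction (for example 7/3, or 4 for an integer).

Clipped polygon: [(3,3) (10,3) (10,16) (59/7,16) (3,202/15)]

1. After x ≥ 3: [(3,5/4) (8,0) (19,0) (17,20) (3,202/15)]
2. After x ≤ 10: [(3,5/4) (8,0) (10,0) (10,251/15) (3,202/15)]
3. After y ≥ 3: [(3,3) (10,3) (10,251/15) (3,202/15)]
4. After y ≤ 16: [(3,3) (10,3) (10,16) (59/7,16) (3,202/15)]
5. Canonical ring: [(3,3) (10,3) (10,16) (59/7,16) (3,202/15)]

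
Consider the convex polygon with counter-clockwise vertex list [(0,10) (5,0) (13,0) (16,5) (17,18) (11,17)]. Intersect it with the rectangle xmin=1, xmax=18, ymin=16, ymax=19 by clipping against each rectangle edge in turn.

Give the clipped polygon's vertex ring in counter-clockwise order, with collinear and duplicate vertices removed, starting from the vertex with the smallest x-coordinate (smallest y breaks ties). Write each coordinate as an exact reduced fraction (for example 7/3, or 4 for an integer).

Clipped polygon: [(66/7,16) (219/13,16) (17,18) (11,17)]

1. After x ≥ 1: [(1,117/11) (1,8) (5,0) (13,0) (16,5) (17,18) (11,17)]
2. After x ≤ 18: [(1,117/11) (1,8) (5,0) (13,0) (16,5) (17,18) (11,17)]
3. After y ≥ 16: [(66/7,16) (219/13,16) (17,18) (11,17)]
4. After y ≤ 19: [(66/7,16) (219/13,16) (17,18) (11,17)]
5. Canonical ring: [(66/7,16) (219/13,16) (17,18) (11,17)]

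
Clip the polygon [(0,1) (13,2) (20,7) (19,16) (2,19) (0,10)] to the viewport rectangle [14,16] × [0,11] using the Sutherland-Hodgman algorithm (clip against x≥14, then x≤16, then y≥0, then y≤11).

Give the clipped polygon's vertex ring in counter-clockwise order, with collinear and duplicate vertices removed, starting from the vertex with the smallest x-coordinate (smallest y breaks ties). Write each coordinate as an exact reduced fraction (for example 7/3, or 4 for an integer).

Clipped polygon: [(14,19/7) (16,29/7) (16,11) (14,11)]

1. After x ≥ 14: [(14,19/7) (20,7) (19,16) (14,287/17)]
2. After x ≤ 16: [(14,19/7) (16,29/7) (16,281/17) (14,287/17)]
3. After y ≥ 0: [(14,19/7) (16,29/7) (16,281/17) (14,287/17)]
4. After y ≤ 11: [(14,11) (14,19/7) (16,29/7) (16,11)]
5. Canonical ring: [(14,19/7) (16,29/7) (16,11) (14,11)]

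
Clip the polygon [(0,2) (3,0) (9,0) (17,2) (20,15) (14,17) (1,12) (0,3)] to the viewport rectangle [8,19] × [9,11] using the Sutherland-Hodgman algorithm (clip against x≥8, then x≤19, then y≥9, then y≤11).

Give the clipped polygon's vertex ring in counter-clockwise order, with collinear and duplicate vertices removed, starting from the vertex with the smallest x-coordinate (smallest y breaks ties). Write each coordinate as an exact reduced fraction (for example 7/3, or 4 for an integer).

1. After x ≥ 8: [(8,0) (9,0) (17,2) (20,15) (14,17) (8,191/13)]
2. After x ≤ 19: [(8,0) (9,0) (17,2) (19,32/3) (19,46/3) (14,17) (8,191/13)]
3. After y ≥ 9: [(8,9) (242/13,9) (19,32/3) (19,46/3) (14,17) (8,191/13)]
4. After y ≤ 11: [(8,11) (8,9) (242/13,9) (19,32/3) (19,11)]
5. Canonical ring: [(8,9) (242/13,9) (19,32/3) (19,11) (8,11)]

Clipped polygon: [(8,9) (242/13,9) (19,32/3) (19,11) (8,11)]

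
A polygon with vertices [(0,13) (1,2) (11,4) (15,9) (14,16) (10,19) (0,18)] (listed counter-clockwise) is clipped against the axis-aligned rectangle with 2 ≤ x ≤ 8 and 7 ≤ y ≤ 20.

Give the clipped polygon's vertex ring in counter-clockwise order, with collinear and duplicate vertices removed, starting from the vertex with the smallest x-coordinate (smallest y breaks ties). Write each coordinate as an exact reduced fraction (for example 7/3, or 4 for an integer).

Clipped polygon: [(2,7) (8,7) (8,94/5) (2,91/5)]

1. After x ≥ 2: [(2,11/5) (11,4) (15,9) (14,16) (10,19) (2,91/5)]
2. After x ≤ 8: [(2,11/5) (8,17/5) (8,94/5) (2,91/5)]
3. After y ≥ 7: [(2,7) (8,7) (8,94/5) (2,91/5)]
4. After y ≤ 20: [(2,7) (8,7) (8,94/5) (2,91/5)]
5. Canonical ring: [(2,7) (8,7) (8,94/5) (2,91/5)]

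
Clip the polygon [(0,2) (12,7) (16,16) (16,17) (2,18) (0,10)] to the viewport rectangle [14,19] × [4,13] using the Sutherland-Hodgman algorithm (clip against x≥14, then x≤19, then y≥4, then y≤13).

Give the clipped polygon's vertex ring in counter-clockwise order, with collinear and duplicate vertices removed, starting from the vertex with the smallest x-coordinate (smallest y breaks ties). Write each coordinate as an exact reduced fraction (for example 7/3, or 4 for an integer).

1. After x ≥ 14: [(14,23/2) (16,16) (16,17) (14,120/7)]
2. After x ≤ 19: [(14,23/2) (16,16) (16,17) (14,120/7)]
3. After y ≥ 4: [(14,23/2) (16,16) (16,17) (14,120/7)]
4. After y ≤ 13: [(14,13) (14,23/2) (44/3,13)]
5. Canonical ring: [(14,23/2) (44/3,13) (14,13)]

Clipped polygon: [(14,23/2) (44/3,13) (14,13)]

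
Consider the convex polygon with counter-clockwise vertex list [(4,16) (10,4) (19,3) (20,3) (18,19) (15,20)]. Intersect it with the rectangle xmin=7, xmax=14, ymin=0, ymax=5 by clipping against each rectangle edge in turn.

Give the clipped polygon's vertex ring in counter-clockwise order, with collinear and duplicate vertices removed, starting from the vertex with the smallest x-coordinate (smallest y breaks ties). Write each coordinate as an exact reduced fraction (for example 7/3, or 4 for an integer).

1. After x ≥ 7: [(7,188/11) (7,10) (10,4) (19,3) (20,3) (18,19) (15,20)]
2. After x ≤ 14: [(14,216/11) (7,188/11) (7,10) (10,4) (14,32/9)]
3. After y ≥ 0: [(14,216/11) (7,188/11) (7,10) (10,4) (14,32/9)]
4. After y ≤ 5: [(14,5) (19/2,5) (10,4) (14,32/9)]
5. Canonical ring: [(19/2,5) (10,4) (14,32/9) (14,5)]

Clipped polygon: [(19/2,5) (10,4) (14,32/9) (14,5)]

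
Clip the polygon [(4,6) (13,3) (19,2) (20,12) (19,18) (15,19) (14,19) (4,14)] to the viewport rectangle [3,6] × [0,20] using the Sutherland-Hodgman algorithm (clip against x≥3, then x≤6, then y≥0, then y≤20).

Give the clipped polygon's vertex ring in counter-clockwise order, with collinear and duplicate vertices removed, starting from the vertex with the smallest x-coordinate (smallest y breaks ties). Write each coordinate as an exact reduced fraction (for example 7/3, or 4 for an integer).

1. After x ≥ 3: [(4,6) (13,3) (19,2) (20,12) (19,18) (15,19) (14,19) (4,14)]
2. After x ≤ 6: [(4,6) (6,16/3) (6,15) (4,14)]
3. After y ≥ 0: [(4,6) (6,16/3) (6,15) (4,14)]
4. After y ≤ 20: [(4,6) (6,16/3) (6,15) (4,14)]
5. Canonical ring: [(4,6) (6,16/3) (6,15) (4,14)]

Clipped polygon: [(4,6) (6,16/3) (6,15) (4,14)]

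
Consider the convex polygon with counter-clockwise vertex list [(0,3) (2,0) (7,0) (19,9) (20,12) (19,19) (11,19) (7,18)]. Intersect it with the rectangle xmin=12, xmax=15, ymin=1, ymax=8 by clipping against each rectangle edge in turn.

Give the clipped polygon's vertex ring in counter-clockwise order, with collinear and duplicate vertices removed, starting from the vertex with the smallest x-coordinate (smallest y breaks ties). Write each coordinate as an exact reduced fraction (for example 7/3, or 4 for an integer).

1. After x ≥ 12: [(12,15/4) (19,9) (20,12) (19,19) (12,19)]
2. After x ≤ 15: [(12,15/4) (15,6) (15,19) (12,19)]
3. After y ≥ 1: [(12,15/4) (15,6) (15,19) (12,19)]
4. After y ≤ 8: [(12,8) (12,15/4) (15,6) (15,8)]
5. Canonical ring: [(12,15/4) (15,6) (15,8) (12,8)]

Clipped polygon: [(12,15/4) (15,6) (15,8) (12,8)]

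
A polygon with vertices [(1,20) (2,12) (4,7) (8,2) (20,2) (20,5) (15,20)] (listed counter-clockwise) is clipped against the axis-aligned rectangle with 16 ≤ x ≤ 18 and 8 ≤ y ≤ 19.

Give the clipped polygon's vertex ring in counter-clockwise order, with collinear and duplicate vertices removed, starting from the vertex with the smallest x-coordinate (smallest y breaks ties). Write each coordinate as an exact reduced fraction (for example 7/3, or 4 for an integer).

Clipped polygon: [(16,8) (18,8) (18,11) (16,17)]

1. After x ≥ 16: [(16,2) (20,2) (20,5) (16,17)]
2. After x ≤ 18: [(16,2) (18,2) (18,11) (16,17)]
3. After y ≥ 8: [(16,8) (18,8) (18,11) (16,17)]
4. After y ≤ 19: [(16,8) (18,8) (18,11) (16,17)]
5. Canonical ring: [(16,8) (18,8) (18,11) (16,17)]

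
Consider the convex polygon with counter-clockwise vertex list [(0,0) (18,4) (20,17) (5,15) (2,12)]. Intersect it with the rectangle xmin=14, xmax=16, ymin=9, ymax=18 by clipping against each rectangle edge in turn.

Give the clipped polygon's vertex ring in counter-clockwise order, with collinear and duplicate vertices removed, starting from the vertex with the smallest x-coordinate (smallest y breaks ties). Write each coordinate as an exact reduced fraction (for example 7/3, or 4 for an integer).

1. After x ≥ 14: [(14,28/9) (18,4) (20,17) (14,81/5)]
2. After x ≤ 16: [(14,28/9) (16,32/9) (16,247/15) (14,81/5)]
3. After y ≥ 9: [(14,9) (16,9) (16,247/15) (14,81/5)]
4. After y ≤ 18: [(14,9) (16,9) (16,247/15) (14,81/5)]
5. Canonical ring: [(14,9) (16,9) (16,247/15) (14,81/5)]

Clipped polygon: [(14,9) (16,9) (16,247/15) (14,81/5)]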